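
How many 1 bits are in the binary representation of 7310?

7

7310 = 1110010001110
Count the 1s: 1 + 1 + 1 + 1 + 1 + 1 + 1 = 7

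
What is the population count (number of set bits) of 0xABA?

7

0xABA = 101010111010
Count the 1s: 1 + 1 + 1 + 1 + 1 + 1 + 1 = 7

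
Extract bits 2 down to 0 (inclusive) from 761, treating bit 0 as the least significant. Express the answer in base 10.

1

v = 1011111001
Shift right by 0: 1011111001
Mask low 3 bits: 001 = 1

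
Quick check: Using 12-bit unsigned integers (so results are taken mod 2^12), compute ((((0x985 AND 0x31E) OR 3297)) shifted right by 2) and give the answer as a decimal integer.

889

0x985 = 100110000101
0x31E = 001100011110
→ AND → 000100000100 = 260
3297 = 110011100001
→ OR → 110111100101 = 3557
→ shifted right by 2 → 001101111001 = 889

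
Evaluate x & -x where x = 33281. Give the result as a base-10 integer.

x = 1000001000000001 = 33281
-x (two's complement) = …0111110111111111
AND   = 0000000000000001 = 1
(x & -x isolates the lowest set bit of x.)

1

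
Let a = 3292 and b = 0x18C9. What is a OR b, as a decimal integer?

3292 = 0110011011100
0x18C9 = 1100011001001
 OR → 1110011011101 = 7389

7389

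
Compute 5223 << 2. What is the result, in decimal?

20892

5223 = 001010001100111
shift left by 2 → 101000110011100 = 20892
(equivalently, 5223 × 2^2 = 5223 × 4)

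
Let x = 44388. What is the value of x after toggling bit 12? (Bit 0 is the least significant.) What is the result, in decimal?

48484

x = 1010110101100100
bit 12 is currently 0; toggle it via x ^ (1 << 12) = x ^ 4096
→ 1011110101100100 = 48484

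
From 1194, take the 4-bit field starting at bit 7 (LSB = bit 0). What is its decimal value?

9

v = 0010010101010
Shift right by 7: 001001
Mask low 4 bits: 1001 = 9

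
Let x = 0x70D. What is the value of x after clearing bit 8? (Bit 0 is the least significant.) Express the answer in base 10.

1549

x = 11100001101
bit 8 is currently 1; clear it via x & ~(1 << 8) = x & ~256
→ 11000001101 = 1549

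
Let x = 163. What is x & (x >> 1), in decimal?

x = 10100011 = 163
x>>1 = 01010001
AND  = 00000001 = 1
(x & (x >> 1) has a 1 wherever x has two consecutive 1 bits.)

1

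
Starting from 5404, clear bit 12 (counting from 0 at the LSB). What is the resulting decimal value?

x = 001010100011100
bit 12 is currently 1; clear it via x & ~(1 << 12) = x & ~4096
→ 000010100011100 = 1308

1308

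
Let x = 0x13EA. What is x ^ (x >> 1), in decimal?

6687

x = 1001111101010 = 5098
x>>1 = 0100111110101
XOR  = 1101000011111 = 6687
(x ^ (x >> 1) gives the standard binary-reflected Gray code of x.)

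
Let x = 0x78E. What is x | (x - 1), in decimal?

x = 11110001110 = 1934
x - 1 = 11110001101
OR    = 11110001111 = 1935
(x | (x - 1) sets all bits below the lowest set bit.)

1935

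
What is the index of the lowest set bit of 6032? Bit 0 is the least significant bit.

6032 = 1011110010000
Trailing zeros: 4, so the lowest set bit is bit 4 (value 16).

4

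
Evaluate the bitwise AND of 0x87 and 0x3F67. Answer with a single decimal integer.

0x87 = 00000010000111
0x3F67 = 11111101100111
AND → 00000000000111 = 7

7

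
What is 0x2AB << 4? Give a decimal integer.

0x2AB = 00001010101011
shift left by 4 → 10101010110000 = 10928
(equivalently, 683 × 2^4 = 683 × 16)

10928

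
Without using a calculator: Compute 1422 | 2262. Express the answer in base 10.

1422 = 010110001110
2262 = 100011010110
 OR → 110111011110 = 3550

3550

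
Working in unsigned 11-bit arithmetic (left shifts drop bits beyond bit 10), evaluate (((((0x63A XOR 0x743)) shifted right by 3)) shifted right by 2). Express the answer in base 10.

11

0x63A = 11000111010
0x743 = 11101000011
→ XOR → 00101111001 = 377
→ shifted right by 3 → 00000101111 = 47
→ shifted right by 2 → 00000001011 = 11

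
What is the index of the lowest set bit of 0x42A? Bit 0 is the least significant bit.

0x42A = 10000101010
Trailing zeros: 1, so the lowest set bit is bit 1 (value 2).

1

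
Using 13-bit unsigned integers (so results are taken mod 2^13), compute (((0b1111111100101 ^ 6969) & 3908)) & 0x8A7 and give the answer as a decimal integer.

0b1111111100101 = 1111111100101
6969 = 1101100111001
→ ^ → 0010011011100 = 1244
3908 = 0111101000100
→ & → 0010001000100 = 1092
0x8A7 = 0100010100111
→ & → 0000000000100 = 4

4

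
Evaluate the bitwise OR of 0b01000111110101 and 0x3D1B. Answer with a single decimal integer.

15871

a = 01000111110101
0x3D1B = 11110100011011
 OR → 11110111111111 = 15871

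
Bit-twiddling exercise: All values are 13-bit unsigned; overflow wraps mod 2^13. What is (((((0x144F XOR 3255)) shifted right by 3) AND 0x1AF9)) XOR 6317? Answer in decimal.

6836

0x144F = 1010001001111
3255 = 0110010110111
→ XOR → 1100011111000 = 6392
→ shifted right by 3 → 0001100011111 = 799
0x1AF9 = 1101011111001
→ AND → 0001000011001 = 537
6317 = 1100010101101
→ XOR → 1101010110100 = 6836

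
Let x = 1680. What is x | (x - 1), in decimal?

x = 11010010000 = 1680
x - 1 = 11010001111
OR    = 11010011111 = 1695
(x | (x - 1) sets all bits below the lowest set bit.)

1695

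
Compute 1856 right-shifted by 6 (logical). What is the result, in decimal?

1856 = 11101000000
shift right by 6 → 00000011101 = 29
(equivalently, floor(1856 / 64))

29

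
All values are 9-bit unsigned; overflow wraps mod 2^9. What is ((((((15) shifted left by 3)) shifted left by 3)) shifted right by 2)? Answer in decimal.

112

15 = 000001111
→ shifted left by 3 (mod 2^9) → 001111000 = 120
→ shifted left by 3 (mod 2^9) → 111000000 = 448
→ shifted right by 2 → 001110000 = 112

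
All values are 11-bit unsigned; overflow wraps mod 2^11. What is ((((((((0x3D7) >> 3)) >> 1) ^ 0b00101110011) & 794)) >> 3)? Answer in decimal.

33

0x3D7 = 01111010111
→ >> 3 → 00001111010 = 122
→ >> 1 → 00000111101 = 61
0b00101110011 = 00101110011
→ ^ → 00101001110 = 334
794 = 01100011010
→ & → 00100001010 = 266
→ >> 3 → 00000100001 = 33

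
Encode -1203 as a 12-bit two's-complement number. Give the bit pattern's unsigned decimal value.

1203 in 12 bits: 010010110011
Invert: 101101001100
Add 1:  101101001101 = 2893
(Check: 2^12 - 1203 = 4096 - 1203 = 2893.)

2893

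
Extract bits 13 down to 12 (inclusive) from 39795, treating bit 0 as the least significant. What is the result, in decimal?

v = 1001101101110011
Shift right by 12: 1001
Mask low 2 bits: 01 = 1

1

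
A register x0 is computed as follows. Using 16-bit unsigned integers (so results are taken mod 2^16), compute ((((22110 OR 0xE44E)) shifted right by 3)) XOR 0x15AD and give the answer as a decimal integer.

2918

22110 = 0101011001011110
0xE44E = 1110010001001110
→ OR → 1111011001011110 = 63070
→ shifted right by 3 → 0001111011001011 = 7883
0x15AD = 0001010110101101
→ XOR → 0000101101100110 = 2918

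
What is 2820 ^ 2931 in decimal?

2820 = 101100000100
2931 = 101101110011
XOR → 000001110111 = 119

119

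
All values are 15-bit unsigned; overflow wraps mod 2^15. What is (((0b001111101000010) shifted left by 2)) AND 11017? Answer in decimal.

0b001111101000010 = 001111101000010
→ shifted left by 2 (mod 2^15) → 111110100001000 = 32008
11017 = 010101100001001
→ AND → 010100100001000 = 10504

10504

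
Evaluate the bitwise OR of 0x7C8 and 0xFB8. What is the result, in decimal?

0x7C8 = 011111001000
0xFB8 = 111110111000
 OR → 111111111000 = 4088

4088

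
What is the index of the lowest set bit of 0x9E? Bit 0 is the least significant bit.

1

0x9E = 10011110
Trailing zeros: 1, so the lowest set bit is bit 1 (value 2).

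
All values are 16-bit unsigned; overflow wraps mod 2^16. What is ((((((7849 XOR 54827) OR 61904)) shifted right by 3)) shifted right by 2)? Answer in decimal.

7849 = 0001111010101001
54827 = 1101011000101011
→ XOR → 1100100010000010 = 51330
61904 = 1111000111010000
→ OR → 1111100111010010 = 63954
→ shifted right by 3 → 0001111100111010 = 7994
→ shifted right by 2 → 0000011111001110 = 1998

1998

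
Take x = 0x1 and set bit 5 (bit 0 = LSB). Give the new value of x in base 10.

x = 00000001
bit 5 is currently 0; set it via x | (1 << 5) = x | 32
→ 00100001 = 33

33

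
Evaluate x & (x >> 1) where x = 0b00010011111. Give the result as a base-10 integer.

x = 10011111 = 159
x>>1 = 01001111
AND  = 00001111 = 15
(x & (x >> 1) has a 1 wherever x has two consecutive 1 bits.)

15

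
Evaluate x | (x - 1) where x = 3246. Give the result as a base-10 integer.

x = 110010101110 = 3246
x - 1 = 110010101101
OR    = 110010101111 = 3247
(x | (x - 1) sets all bits below the lowest set bit.)

3247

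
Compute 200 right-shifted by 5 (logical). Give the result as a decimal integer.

6

200 = 11001000
shift right by 5 → 00000110 = 6
(equivalently, floor(200 / 32))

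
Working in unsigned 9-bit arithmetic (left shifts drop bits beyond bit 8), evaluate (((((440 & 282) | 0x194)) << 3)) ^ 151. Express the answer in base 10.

119

440 = 110111000
282 = 100011010
→ & → 100011000 = 280
0x194 = 110010100
→ | → 110011100 = 412
→ << 3 (mod 2^9) → 011100000 = 224
151 = 010010111
→ ^ → 001110111 = 119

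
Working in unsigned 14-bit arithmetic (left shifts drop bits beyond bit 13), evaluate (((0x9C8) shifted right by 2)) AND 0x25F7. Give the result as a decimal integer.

0x9C8 = 00100111001000
→ shifted right by 2 → 00001001110010 = 626
0x25F7 = 10010111110111
→ AND → 00000001110010 = 114

114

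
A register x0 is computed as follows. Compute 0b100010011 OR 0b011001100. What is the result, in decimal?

a = 100010011
b = 011001100
 OR → 111011111 = 479

479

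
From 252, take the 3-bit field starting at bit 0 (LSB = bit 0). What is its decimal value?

v = 0011111100
Shift right by 0: 0011111100
Mask low 3 bits: 100 = 4

4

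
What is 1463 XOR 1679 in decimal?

824

1463 = 10110110111
1679 = 11010001111
XOR → 01100111000 = 824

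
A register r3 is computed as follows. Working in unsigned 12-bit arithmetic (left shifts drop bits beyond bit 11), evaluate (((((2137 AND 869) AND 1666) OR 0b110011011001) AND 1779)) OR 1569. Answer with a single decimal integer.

2137 = 100001011001
869 = 001101100101
→ AND → 000001000001 = 65
1666 = 011010000010
→ AND → 000000000000 = 0
0b110011011001 = 110011011001
→ OR → 110011011001 = 3289
1779 = 011011110011
→ AND → 010011010001 = 1233
1569 = 011000100001
→ OR → 011011110001 = 1777

1777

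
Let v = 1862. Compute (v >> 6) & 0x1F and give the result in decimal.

v = 11101000110
Shift right by 6: 11101
Mask low 5 bits: 11101 = 29

29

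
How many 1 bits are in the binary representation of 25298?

7

25298 = 110001011010010
Count the 1s: 1 + 1 + 1 + 1 + 1 + 1 + 1 = 7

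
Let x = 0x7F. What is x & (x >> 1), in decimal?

63

x = 1111111 = 127
x>>1 = 0111111
AND  = 0111111 = 63
(x & (x >> 1) has a 1 wherever x has two consecutive 1 bits.)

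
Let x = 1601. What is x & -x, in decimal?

x = 11001000001 = 1601
-x (two's complement) = …00110111111
AND   = 00000000001 = 1
(x & -x isolates the lowest set bit of x.)

1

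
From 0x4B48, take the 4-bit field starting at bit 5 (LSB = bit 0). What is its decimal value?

10

v = 100101101001000
Shift right by 5: 1001011010
Mask low 4 bits: 1010 = 10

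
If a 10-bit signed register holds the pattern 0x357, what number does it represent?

-169

pattern = 1101010111 (MSB is 1 ⇒ negative)
Invert: 0010101000, add 1 → 0010101001 = 169, so the value is -169.
(Equivalently: 855 - 2^10 = 855 - 1024 = -169.)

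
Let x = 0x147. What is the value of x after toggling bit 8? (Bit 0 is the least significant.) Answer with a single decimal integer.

x = 101000111
bit 8 is currently 1; toggle it via x ^ (1 << 8) = x ^ 256
→ 001000111 = 71

71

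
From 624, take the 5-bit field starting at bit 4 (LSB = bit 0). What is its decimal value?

v = 1001110000
Shift right by 4: 100111
Mask low 5 bits: 00111 = 7

7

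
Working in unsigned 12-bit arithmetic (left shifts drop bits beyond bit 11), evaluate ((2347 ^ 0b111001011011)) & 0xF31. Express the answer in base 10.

2347 = 100100101011
0b111001011011 = 111001011011
→ ^ → 011101110000 = 1904
0xF31 = 111100110001
→ & → 011100110000 = 1840

1840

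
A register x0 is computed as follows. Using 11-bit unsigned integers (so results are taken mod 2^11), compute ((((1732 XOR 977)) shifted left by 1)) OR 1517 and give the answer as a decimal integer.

2031

1732 = 11011000100
977 = 01111010001
→ XOR → 10100010101 = 1301
→ shifted left by 1 (mod 2^11) → 01000101010 = 554
1517 = 10111101101
→ OR → 11111101111 = 2031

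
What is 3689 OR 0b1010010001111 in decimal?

7919

3689 = 0111001101001
b = 1010010001111
 OR → 1111011101111 = 7919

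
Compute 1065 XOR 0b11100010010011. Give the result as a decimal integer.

15546

1065 = 00010000101001
b = 11100010010011
XOR → 11110010111010 = 15546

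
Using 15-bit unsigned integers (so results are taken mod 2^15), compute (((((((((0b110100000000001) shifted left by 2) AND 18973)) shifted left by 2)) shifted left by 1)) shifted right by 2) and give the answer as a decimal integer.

0b110100000000001 = 110100000000001
→ shifted left by 2 (mod 2^15) → 010000000000100 = 8196
18973 = 100101000011101
→ AND → 000000000000100 = 4
→ shifted left by 2 (mod 2^15) → 000000000010000 = 16
→ shifted left by 1 (mod 2^15) → 000000000100000 = 32
→ shifted right by 2 → 000000000001000 = 8

8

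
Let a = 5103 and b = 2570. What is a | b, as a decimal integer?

5103 = 1001111101111
2570 = 0101000001010
 OR → 1101111101111 = 7151

7151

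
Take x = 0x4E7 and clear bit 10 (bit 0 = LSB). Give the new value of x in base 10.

x = 10011100111
bit 10 is currently 1; clear it via x & ~(1 << 10) = x & ~1024
→ 00011100111 = 231

231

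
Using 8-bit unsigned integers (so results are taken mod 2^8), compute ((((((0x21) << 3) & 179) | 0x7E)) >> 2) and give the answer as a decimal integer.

0x21 = 00100001
→ << 3 (mod 2^8) → 00001000 = 8
179 = 10110011
→ & → 00000000 = 0
0x7E = 01111110
→ | → 01111110 = 126
→ >> 2 → 00011111 = 31

31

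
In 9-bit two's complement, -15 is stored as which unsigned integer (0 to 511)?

497

15 in 9 bits: 000001111
Invert: 111110000
Add 1:  111110001 = 497
(Check: 2^9 - 15 = 512 - 15 = 497.)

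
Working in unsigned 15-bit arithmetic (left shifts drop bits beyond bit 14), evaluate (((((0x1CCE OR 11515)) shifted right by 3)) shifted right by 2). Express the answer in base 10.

487

0x1CCE = 001110011001110
11515 = 010110011111011
→ OR → 011110011111111 = 15615
→ shifted right by 3 → 000011110011111 = 1951
→ shifted right by 2 → 000000111100111 = 487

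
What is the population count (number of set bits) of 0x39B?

0x39B = 1110011011
Count the 1s: 1 + 1 + 1 + 1 + 1 + 1 + 1 = 7

7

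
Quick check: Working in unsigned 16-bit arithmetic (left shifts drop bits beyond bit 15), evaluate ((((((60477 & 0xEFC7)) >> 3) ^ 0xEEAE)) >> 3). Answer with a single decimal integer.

7781

60477 = 1110110000111101
0xEFC7 = 1110111111000111
→ & → 1110110000000101 = 60421
→ >> 3 → 0001110110000000 = 7552
0xEEAE = 1110111010101110
→ ^ → 1111001100101110 = 62254
→ >> 3 → 0001111001100101 = 7781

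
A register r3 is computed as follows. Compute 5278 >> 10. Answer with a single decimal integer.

5

5278 = 1010010011110
shift right by 10 → 0000000000101 = 5
(equivalently, floor(5278 / 1024))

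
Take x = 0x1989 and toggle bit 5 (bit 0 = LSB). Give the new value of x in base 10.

6569

x = 1100110001001
bit 5 is currently 0; toggle it via x ^ (1 << 5) = x ^ 32
→ 1100110101001 = 6569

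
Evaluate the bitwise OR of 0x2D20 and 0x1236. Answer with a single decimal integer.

0x2D20 = 10110100100000
0x1236 = 01001000110110
 OR → 11111100110110 = 16182

16182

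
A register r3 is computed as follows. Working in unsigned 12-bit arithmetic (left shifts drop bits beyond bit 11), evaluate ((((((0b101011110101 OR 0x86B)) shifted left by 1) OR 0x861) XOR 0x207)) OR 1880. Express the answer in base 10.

4088

0b101011110101 = 101011110101
0x86B = 100001101011
→ OR → 101011111111 = 2815
→ shifted left by 1 (mod 2^12) → 010111111110 = 1534
0x861 = 100001100001
→ OR → 110111111111 = 3583
0x207 = 001000000111
→ XOR → 111111111000 = 4088
1880 = 011101011000
→ OR → 111111111000 = 4088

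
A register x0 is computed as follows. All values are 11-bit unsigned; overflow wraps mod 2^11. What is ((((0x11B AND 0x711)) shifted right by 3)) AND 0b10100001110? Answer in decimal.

2

0x11B = 00100011011
0x711 = 11100010001
→ AND → 00100010001 = 273
→ shifted right by 3 → 00000100010 = 34
0b10100001110 = 10100001110
→ AND → 00000000010 = 2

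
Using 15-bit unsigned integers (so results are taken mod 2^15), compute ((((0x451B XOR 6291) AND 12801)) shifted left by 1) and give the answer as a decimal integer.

8192

0x451B = 100010100011011
6291 = 001100010010011
→ XOR → 101110110001000 = 23944
12801 = 011001000000001
→ AND → 001000000000000 = 4096
→ shifted left by 1 (mod 2^15) → 010000000000000 = 8192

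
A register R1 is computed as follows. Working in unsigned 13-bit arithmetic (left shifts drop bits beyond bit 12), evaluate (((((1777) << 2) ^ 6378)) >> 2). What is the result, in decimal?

203

1777 = 0011011110001
→ << 2 (mod 2^13) → 1101111000100 = 7108
6378 = 1100011101010
→ ^ → 0001100101110 = 814
→ >> 2 → 0000011001011 = 203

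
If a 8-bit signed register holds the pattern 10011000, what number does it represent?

pattern = 10011000 (MSB is 1 ⇒ negative)
Invert: 01100111, add 1 → 01101000 = 104, so the value is -104.
(Equivalently: 152 - 2^8 = 152 - 256 = -104.)

-104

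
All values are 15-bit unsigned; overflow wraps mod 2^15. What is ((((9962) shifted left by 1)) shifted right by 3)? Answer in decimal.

9962 = 010011011101010
→ shifted left by 1 (mod 2^15) → 100110111010100 = 19924
→ shifted right by 3 → 000100110111010 = 2490

2490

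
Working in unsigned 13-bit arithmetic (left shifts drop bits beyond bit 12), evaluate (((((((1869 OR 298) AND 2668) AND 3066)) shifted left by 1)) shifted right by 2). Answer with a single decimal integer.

308

1869 = 0011101001101
298 = 0000100101010
→ OR → 0011101101111 = 1903
2668 = 0101001101100
→ AND → 0001001101100 = 620
3066 = 0101111111010
→ AND → 0001001101000 = 616
→ shifted left by 1 (mod 2^13) → 0010011010000 = 1232
→ shifted right by 2 → 0000100110100 = 308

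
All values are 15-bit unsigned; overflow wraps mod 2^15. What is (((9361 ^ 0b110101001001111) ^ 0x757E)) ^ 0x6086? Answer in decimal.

23334

9361 = 010010010010001
0b110101001001111 = 110101001001111
→ ^ → 100111011011110 = 20190
0x757E = 111010101111110
→ ^ → 011101110100000 = 15264
0x6086 = 110000010000110
→ ^ → 101101100100110 = 23334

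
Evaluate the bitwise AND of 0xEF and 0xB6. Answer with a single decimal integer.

166

0xEF = 11101111
0xB6 = 10110110
AND → 10100110 = 166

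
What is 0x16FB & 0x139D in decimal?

0x16FB = 1011011111011
0x139D = 1001110011101
AND → 1001010011001 = 4761

4761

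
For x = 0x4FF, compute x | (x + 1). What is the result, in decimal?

x = 10011111111 = 1279
x + 1 = 10100000000
OR    = 10111111111 = 1535
(x | (x + 1) sets the lowest cleared bit.)

1535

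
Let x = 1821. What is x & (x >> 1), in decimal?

780

x = 11100011101 = 1821
x>>1 = 01110001110
AND  = 01100001100 = 780
(x & (x >> 1) has a 1 wherever x has two consecutive 1 bits.)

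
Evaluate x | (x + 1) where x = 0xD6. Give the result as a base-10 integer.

215

x = 11010110 = 214
x + 1 = 11010111
OR    = 11010111 = 215
(x | (x + 1) sets the lowest cleared bit.)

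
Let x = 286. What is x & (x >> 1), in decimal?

x = 100011110 = 286
x>>1 = 010001111
AND  = 000001110 = 14
(x & (x >> 1) has a 1 wherever x has two consecutive 1 bits.)

14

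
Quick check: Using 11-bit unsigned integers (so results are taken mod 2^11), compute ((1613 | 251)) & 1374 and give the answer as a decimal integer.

1118

1613 = 11001001101
251 = 00011111011
→ | → 11011111111 = 1791
1374 = 10101011110
→ & → 10001011110 = 1118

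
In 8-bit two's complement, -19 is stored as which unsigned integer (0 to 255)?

237

19 in 8 bits: 00010011
Invert: 11101100
Add 1:  11101101 = 237
(Check: 2^8 - 19 = 256 - 19 = 237.)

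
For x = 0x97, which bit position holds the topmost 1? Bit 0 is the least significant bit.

0x97 = 10010111
The topmost 1 is at position 7 (since 2^7 = 128 ≤ 151 < 256).

7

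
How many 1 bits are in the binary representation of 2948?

2948 = 101110000100
Count the 1s: 1 + 1 + 1 + 1 + 1 = 5

5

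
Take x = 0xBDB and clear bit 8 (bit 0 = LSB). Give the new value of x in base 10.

2779

x = 101111011011
bit 8 is currently 1; clear it via x & ~(1 << 8) = x & ~256
→ 101011011011 = 2779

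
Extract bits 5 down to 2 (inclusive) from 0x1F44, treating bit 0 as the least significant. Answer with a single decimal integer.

1

v = 01111101000100
Shift right by 2: 011111010001
Mask low 4 bits: 0001 = 1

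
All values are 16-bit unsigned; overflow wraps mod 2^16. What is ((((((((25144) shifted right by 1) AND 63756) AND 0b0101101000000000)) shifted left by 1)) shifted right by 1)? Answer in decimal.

4096

25144 = 0110001000111000
→ shifted right by 1 → 0011000100011100 = 12572
63756 = 1111100100001100
→ AND → 0011000100001100 = 12556
0b0101101000000000 = 0101101000000000
→ AND → 0001000000000000 = 4096
→ shifted left by 1 (mod 2^16) → 0010000000000000 = 8192
→ shifted right by 1 → 0001000000000000 = 4096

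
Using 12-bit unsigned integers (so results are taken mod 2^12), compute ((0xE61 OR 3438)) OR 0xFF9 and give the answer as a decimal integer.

4095

0xE61 = 111001100001
3438 = 110101101110
→ OR → 111101101111 = 3951
0xFF9 = 111111111001
→ OR → 111111111111 = 4095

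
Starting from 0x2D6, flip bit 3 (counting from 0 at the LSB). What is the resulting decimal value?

734

x = 1011010110
bit 3 is currently 0; toggle it via x ^ (1 << 3) = x ^ 8
→ 1011011110 = 734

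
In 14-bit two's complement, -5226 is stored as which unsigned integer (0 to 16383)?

5226 in 14 bits: 01010001101010
Invert: 10101110010101
Add 1:  10101110010110 = 11158
(Check: 2^14 - 5226 = 16384 - 5226 = 11158.)

11158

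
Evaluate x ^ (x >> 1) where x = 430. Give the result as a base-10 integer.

x = 110101110 = 430
x>>1 = 011010111
XOR  = 101111001 = 377
(x ^ (x >> 1) gives the standard binary-reflected Gray code of x.)

377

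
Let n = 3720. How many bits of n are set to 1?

5

3720 = 111010001000
Count the 1s: 1 + 1 + 1 + 1 + 1 = 5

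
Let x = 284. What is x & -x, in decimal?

4

x = 100011100 = 284
-x (two's complement) = …011100100
AND   = 000000100 = 4
(x & -x isolates the lowest set bit of x.)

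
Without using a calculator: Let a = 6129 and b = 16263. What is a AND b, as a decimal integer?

6129 = 01011111110001
16263 = 11111110000111
AND → 01011110000001 = 6017

6017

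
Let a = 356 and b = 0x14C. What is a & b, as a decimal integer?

324

356 = 101100100
0x14C = 101001100
AND → 101000100 = 324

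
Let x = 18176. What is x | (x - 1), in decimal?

18431

x = 100011100000000 = 18176
x - 1 = 100011011111111
OR    = 100011111111111 = 18431
(x | (x - 1) sets all bits below the lowest set bit.)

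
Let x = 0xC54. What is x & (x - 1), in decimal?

x = 110001010100 = 3156
x - 1 = 110001010011
AND   = 110001010000 = 3152
(x & (x - 1) clears the lowest set bit of x.)

3152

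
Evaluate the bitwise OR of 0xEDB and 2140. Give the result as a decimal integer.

0xEDB = 111011011011
2140 = 100001011100
 OR → 111011011111 = 3807

3807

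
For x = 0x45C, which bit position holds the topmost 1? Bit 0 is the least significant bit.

0x45C = 10001011100
The topmost 1 is at position 10 (since 2^10 = 1024 ≤ 1116 < 2048).

10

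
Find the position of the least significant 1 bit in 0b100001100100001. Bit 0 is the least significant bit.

0

0b100001100100001 = 100001100100001
Trailing zeros: 0, so the lowest set bit is bit 0 (value 1).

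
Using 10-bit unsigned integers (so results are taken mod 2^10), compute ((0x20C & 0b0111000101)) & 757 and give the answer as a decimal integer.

0x20C = 1000001100
0b0111000101 = 0111000101
→ & → 0000000100 = 4
757 = 1011110101
→ & → 0000000100 = 4

4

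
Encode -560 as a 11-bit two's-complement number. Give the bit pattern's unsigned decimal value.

560 in 11 bits: 01000110000
Invert: 10111001111
Add 1:  10111010000 = 1488
(Check: 2^11 - 560 = 2048 - 560 = 1488.)

1488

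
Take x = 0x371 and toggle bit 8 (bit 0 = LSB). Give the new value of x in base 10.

x = 01101110001
bit 8 is currently 1; toggle it via x ^ (1 << 8) = x ^ 256
→ 01001110001 = 625

625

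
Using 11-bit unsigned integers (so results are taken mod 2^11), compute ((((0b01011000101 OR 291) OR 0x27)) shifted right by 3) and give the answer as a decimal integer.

124

0b01011000101 = 01011000101
291 = 00100100011
→ OR → 01111100111 = 999
0x27 = 00000100111
→ OR → 01111100111 = 999
→ shifted right by 3 → 00001111100 = 124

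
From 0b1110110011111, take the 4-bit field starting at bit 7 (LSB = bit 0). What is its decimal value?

11

v = 1110110011111
Shift right by 7: 111011
Mask low 4 bits: 1011 = 11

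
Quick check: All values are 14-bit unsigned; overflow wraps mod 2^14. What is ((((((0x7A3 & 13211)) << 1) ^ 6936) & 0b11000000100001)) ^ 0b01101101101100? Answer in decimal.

0x7A3 = 00011110100011
13211 = 11001110011011
→ & → 00001110000011 = 899
→ << 1 (mod 2^14) → 00011100000110 = 1798
6936 = 01101100011000
→ ^ → 01110000011110 = 7198
0b11000000100001 = 11000000100001
→ & → 01000000000000 = 4096
0b01101101101100 = 01101101101100
→ ^ → 00101101101100 = 2924

2924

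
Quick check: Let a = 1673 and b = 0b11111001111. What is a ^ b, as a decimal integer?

326

1673 = 11010001001
b = 11111001111
XOR → 00101000110 = 326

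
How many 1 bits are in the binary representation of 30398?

30398 = 111011010111110
Count the 1s: 1 + 1 + 1 + 1 + 1 + 1 + 1 + 1 + 1 + 1 + 1 = 11

11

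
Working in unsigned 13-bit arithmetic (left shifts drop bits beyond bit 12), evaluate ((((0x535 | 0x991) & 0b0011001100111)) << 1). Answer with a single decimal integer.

0x535 = 0010100110101
0x991 = 0100110010001
→ | → 0110110110101 = 3509
0b0011001100111 = 0011001100111
→ & → 0010000100101 = 1061
→ << 1 (mod 2^13) → 0100001001010 = 2122

2122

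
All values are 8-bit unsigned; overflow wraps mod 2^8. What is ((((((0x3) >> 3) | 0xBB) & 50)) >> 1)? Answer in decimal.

25

0x3 = 00000011
→ >> 3 → 00000000 = 0
0xBB = 10111011
→ | → 10111011 = 187
50 = 00110010
→ & → 00110010 = 50
→ >> 1 → 00011001 = 25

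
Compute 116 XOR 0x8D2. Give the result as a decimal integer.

2214

116 = 000001110100
0x8D2 = 100011010010
XOR → 100010100110 = 2214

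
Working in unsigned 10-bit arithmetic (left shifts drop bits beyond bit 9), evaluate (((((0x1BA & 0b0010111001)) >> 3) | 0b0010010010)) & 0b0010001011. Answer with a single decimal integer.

0x1BA = 0110111010
0b0010111001 = 0010111001
→ & → 0010111000 = 184
→ >> 3 → 0000010111 = 23
0b0010010010 = 0010010010
→ | → 0010010111 = 151
0b0010001011 = 0010001011
→ & → 0010000011 = 131

131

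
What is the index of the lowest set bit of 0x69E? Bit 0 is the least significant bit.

0x69E = 11010011110
Trailing zeros: 1, so the lowest set bit is bit 1 (value 2).

1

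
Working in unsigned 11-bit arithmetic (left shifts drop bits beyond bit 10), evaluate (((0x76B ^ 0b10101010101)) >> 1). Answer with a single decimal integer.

0x76B = 11101101011
0b10101010101 = 10101010101
→ ^ → 01000111110 = 574
→ >> 1 → 00100011111 = 287

287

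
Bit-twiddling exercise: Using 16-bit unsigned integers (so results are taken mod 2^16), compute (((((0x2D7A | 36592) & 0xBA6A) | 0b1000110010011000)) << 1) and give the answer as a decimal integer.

0x2D7A = 0010110101111010
36592 = 1000111011110000
→ | → 1010111111111010 = 45050
0xBA6A = 1011101001101010
→ & → 1010101001101010 = 43626
0b1000110010011000 = 1000110010011000
→ | → 1010111011111010 = 44794
→ << 1 (mod 2^16) → 0101110111110100 = 24052

24052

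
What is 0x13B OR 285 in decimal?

0x13B = 100111011
285 = 100011101
 OR → 100111111 = 319

319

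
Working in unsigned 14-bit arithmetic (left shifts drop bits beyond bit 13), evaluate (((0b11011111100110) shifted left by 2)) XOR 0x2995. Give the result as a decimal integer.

0b11011111100110 = 11011111100110
→ shifted left by 2 (mod 2^14) → 01111110011000 = 8088
0x2995 = 10100110010101
→ XOR → 11011000001101 = 13837

13837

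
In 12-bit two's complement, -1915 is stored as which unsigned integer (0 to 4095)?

2181

1915 in 12 bits: 011101111011
Invert: 100010000100
Add 1:  100010000101 = 2181
(Check: 2^12 - 1915 = 4096 - 1915 = 2181.)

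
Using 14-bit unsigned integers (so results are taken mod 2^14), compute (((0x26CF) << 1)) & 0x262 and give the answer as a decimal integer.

0x26CF = 10011011001111
→ << 1 (mod 2^14) → 00110110011110 = 3486
0x262 = 00001001100010
→ & → 00000000000010 = 2

2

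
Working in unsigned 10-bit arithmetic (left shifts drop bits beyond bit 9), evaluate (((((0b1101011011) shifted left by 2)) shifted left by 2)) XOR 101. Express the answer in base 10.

0b1101011011 = 1101011011
→ shifted left by 2 (mod 2^10) → 0101101100 = 364
→ shifted left by 2 (mod 2^10) → 0110110000 = 432
101 = 0001100101
→ XOR → 0111010101 = 469

469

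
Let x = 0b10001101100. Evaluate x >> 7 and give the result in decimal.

8

x = 10001101100
shift right by 7 → 00000001000 = 8
(equivalently, floor(1132 / 128))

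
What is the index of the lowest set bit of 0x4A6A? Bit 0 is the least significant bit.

1

0x4A6A = 100101001101010
Trailing zeros: 1, so the lowest set bit is bit 1 (value 2).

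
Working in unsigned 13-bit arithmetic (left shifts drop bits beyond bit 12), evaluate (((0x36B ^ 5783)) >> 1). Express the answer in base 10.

2814

0x36B = 0001101101011
5783 = 1011010010111
→ ^ → 1010111111100 = 5628
→ >> 1 → 0101011111110 = 2814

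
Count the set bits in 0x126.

4

0x126 = 100100110
Count the 1s: 1 + 1 + 1 + 1 = 4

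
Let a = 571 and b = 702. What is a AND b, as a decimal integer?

571 = 1000111011
702 = 1010111110
AND → 1000111010 = 570

570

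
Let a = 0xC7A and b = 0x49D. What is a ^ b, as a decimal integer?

2279

0xC7A = 110001111010
0x49D = 010010011101
XOR → 100011100111 = 2279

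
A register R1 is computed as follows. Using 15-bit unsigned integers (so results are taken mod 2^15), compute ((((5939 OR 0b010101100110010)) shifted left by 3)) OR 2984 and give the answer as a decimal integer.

31672

5939 = 001011100110011
0b010101100110010 = 010101100110010
→ OR → 011111100110011 = 16179
→ shifted left by 3 (mod 2^15) → 111100110011000 = 31128
2984 = 000101110101000
→ OR → 111101110111000 = 31672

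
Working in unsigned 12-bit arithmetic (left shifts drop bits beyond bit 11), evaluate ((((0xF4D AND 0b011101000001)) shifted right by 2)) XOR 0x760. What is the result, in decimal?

0xF4D = 111101001101
0b011101000001 = 011101000001
→ AND → 011101000001 = 1857
→ shifted right by 2 → 000111010000 = 464
0x760 = 011101100000
→ XOR → 011010110000 = 1712

1712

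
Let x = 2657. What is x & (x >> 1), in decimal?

32

x = 101001100001 = 2657
x>>1 = 010100110000
AND  = 000000100000 = 32
(x & (x >> 1) has a 1 wherever x has two consecutive 1 bits.)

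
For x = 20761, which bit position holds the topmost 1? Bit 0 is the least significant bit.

14

20761 = 101000100011001
The topmost 1 is at position 14 (since 2^14 = 16384 ≤ 20761 < 32768).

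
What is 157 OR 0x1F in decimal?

159

157 = 10011101
0x1F = 00011111
 OR → 10011111 = 159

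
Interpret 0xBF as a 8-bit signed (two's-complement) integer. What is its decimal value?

-65

pattern = 10111111 (MSB is 1 ⇒ negative)
Invert: 01000000, add 1 → 01000001 = 65, so the value is -65.
(Equivalently: 191 - 2^8 = 191 - 256 = -65.)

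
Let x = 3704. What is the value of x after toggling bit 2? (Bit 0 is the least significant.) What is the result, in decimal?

x = 000111001111000
bit 2 is currently 0; toggle it via x ^ (1 << 2) = x ^ 4
→ 000111001111100 = 3708

3708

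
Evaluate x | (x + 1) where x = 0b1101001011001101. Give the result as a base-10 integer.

53967

x = 1101001011001101 = 53965
x + 1 = 1101001011001110
OR    = 1101001011001111 = 53967
(x | (x + 1) sets the lowest cleared bit.)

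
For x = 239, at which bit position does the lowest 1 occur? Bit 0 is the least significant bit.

0

239 = 11101111
Trailing zeros: 0, so the lowest set bit is bit 0 (value 1).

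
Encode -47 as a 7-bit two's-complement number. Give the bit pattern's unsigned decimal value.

81

47 in 7 bits: 0101111
Invert: 1010000
Add 1:  1010001 = 81
(Check: 2^7 - 47 = 128 - 47 = 81.)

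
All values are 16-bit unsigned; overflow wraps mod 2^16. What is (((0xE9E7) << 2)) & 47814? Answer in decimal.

0xE9E7 = 1110100111100111
→ << 2 (mod 2^16) → 1010011110011100 = 42908
47814 = 1011101011000110
→ & → 1010001010000100 = 41604

41604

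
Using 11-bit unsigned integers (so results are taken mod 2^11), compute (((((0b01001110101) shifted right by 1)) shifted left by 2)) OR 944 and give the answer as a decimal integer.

0b01001110101 = 01001110101
→ shifted right by 1 → 00100111010 = 314
→ shifted left by 2 (mod 2^11) → 10011101000 = 1256
944 = 01110110000
→ OR → 11111111000 = 2040

2040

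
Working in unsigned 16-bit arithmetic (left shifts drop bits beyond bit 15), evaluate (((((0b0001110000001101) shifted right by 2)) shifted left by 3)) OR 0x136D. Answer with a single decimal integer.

15229

0b0001110000001101 = 0001110000001101
→ shifted right by 2 → 0000011100000011 = 1795
→ shifted left by 3 (mod 2^16) → 0011100000011000 = 14360
0x136D = 0001001101101101
→ OR → 0011101101111101 = 15229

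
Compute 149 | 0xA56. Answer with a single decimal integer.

149 = 000010010101
0xA56 = 101001010110
 OR → 101011010111 = 2775

2775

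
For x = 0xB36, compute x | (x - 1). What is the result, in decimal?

x = 101100110110 = 2870
x - 1 = 101100110101
OR    = 101100110111 = 2871
(x | (x - 1) sets all bits below the lowest set bit.)

2871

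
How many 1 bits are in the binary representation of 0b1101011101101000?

n = 1101011101101000
Count the 1s: 1 + 1 + 1 + 1 + 1 + 1 + 1 + 1 + 1 = 9

9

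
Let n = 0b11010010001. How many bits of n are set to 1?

5

n = 11010010001
Count the 1s: 1 + 1 + 1 + 1 + 1 = 5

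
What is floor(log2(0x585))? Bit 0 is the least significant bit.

10

0x585 = 10110000101
The topmost 1 is at position 10 (since 2^10 = 1024 ≤ 1413 < 2048).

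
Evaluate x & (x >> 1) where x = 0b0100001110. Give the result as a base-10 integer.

6

x = 100001110 = 270
x>>1 = 010000111
AND  = 000000110 = 6
(x & (x >> 1) has a 1 wherever x has two consecutive 1 bits.)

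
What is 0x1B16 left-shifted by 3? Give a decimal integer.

55472

0x1B16 = 0001101100010110
shift left by 3 → 1101100010110000 = 55472
(equivalently, 6934 × 2^3 = 6934 × 8)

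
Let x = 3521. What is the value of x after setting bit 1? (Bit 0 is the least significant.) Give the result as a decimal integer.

x = 00110111000001
bit 1 is currently 0; set it via x | (1 << 1) = x | 2
→ 00110111000011 = 3523

3523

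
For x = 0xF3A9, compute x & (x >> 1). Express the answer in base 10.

x = 1111001110101001 = 62377
x>>1 = 0111100111010100
AND  = 0111000110000000 = 29056
(x & (x >> 1) has a 1 wherever x has two consecutive 1 bits.)

29056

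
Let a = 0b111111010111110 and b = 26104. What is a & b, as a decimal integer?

25784

a = 111111010111110
26104 = 110010111111000
AND → 110010010111000 = 25784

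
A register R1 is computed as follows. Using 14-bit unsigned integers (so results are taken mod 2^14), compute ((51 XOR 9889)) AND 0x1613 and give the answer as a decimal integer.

51 = 00000000110011
9889 = 10011010100001
→ XOR → 10011010010010 = 9874
0x1613 = 01011000010011
→ AND → 00011000010010 = 1554

1554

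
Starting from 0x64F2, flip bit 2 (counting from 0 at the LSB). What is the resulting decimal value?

25846

x = 110010011110010
bit 2 is currently 0; toggle it via x ^ (1 << 2) = x ^ 4
→ 110010011110110 = 25846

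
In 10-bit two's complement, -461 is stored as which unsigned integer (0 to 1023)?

563

461 in 10 bits: 0111001101
Invert: 1000110010
Add 1:  1000110011 = 563
(Check: 2^10 - 461 = 1024 - 461 = 563.)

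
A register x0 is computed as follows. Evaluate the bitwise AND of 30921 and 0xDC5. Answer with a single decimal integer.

2241

30921 = 111100011001001
0xDC5 = 000110111000101
AND → 000100011000001 = 2241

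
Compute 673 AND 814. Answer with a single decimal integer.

544

673 = 1010100001
814 = 1100101110
AND → 1000100000 = 544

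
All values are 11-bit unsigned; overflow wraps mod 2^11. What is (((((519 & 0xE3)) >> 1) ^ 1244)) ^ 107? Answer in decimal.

519 = 01000000111
0xE3 = 00011100011
→ & → 00000000011 = 3
→ >> 1 → 00000000001 = 1
1244 = 10011011100
→ ^ → 10011011101 = 1245
107 = 00001101011
→ ^ → 10010110110 = 1206

1206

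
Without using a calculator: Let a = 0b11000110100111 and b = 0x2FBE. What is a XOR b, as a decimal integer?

7705

a = 11000110100111
0x2FBE = 10111110111110
XOR → 01111000011001 = 7705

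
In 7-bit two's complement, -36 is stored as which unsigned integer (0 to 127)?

92

36 in 7 bits: 0100100
Invert: 1011011
Add 1:  1011100 = 92
(Check: 2^7 - 36 = 128 - 36 = 92.)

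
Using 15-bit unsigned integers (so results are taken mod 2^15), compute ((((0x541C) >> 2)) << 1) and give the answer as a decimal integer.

0x541C = 101010000011100
→ >> 2 → 001010100000111 = 5383
→ << 1 (mod 2^15) → 010101000001110 = 10766

10766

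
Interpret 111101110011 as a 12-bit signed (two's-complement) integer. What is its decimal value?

-141

pattern = 111101110011 (MSB is 1 ⇒ negative)
Invert: 000010001100, add 1 → 000010001101 = 141, so the value is -141.
(Equivalently: 3955 - 2^12 = 3955 - 4096 = -141.)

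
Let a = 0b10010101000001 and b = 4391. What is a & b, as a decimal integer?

a = 10010101000001
4391 = 01000100100111
AND → 00000100000001 = 257

257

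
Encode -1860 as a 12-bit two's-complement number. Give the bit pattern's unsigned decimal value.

2236

1860 in 12 bits: 011101000100
Invert: 100010111011
Add 1:  100010111100 = 2236
(Check: 2^12 - 1860 = 4096 - 1860 = 2236.)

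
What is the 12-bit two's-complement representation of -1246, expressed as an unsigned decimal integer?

2850

1246 in 12 bits: 010011011110
Invert: 101100100001
Add 1:  101100100010 = 2850
(Check: 2^12 - 1246 = 4096 - 1246 = 2850.)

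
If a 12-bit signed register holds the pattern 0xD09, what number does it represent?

pattern = 110100001001 (MSB is 1 ⇒ negative)
Invert: 001011110110, add 1 → 001011110111 = 759, so the value is -759.
(Equivalently: 3337 - 2^12 = 3337 - 4096 = -759.)

-759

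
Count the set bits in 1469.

1469 = 10110111101
Count the 1s: 1 + 1 + 1 + 1 + 1 + 1 + 1 + 1 = 8

8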